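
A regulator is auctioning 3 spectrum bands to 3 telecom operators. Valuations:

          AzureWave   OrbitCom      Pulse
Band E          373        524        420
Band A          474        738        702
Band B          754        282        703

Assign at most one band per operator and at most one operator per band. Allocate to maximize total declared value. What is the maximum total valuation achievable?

This is the linear assignment problem.
Optimal: AzureWave→Band B ($754M), OrbitCom→Band E ($524M), Pulse→Band A ($702M) — total 754+524+702 = $1980M.
Max-entry greedy (repeatedly take the single best remaining cell) gives $1912M, worse by 68.
No other one-to-one assignment exceeds $1980M.

Maximum total: $1980M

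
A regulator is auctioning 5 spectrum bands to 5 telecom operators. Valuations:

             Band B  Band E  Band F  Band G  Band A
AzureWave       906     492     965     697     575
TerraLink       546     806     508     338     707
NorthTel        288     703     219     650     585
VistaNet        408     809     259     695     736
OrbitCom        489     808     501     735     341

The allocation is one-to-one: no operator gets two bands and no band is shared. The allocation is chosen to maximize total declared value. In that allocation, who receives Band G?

NorthTel receives Band G.

This is a one-to-one assignment (maximum-weight bipartite matching).
Optimal: AzureWave→Band F ($965M), TerraLink→Band B ($546M), NorthTel→Band G ($650M), VistaNet→Band A ($736M), OrbitCom→Band E ($808M) — total 965+546+650+736+808 = $3705M.
Max-entry greedy (repeatedly take the single best remaining cell) gives $3504M, worse by 201.
Next-best assignment: AzureWave→Band F, TerraLink→Band B, NorthTel→Band E, VistaNet→Band A, OrbitCom→Band G = $3685M.
Every other assignment is strictly worse.
NorthTel's own top band is Band E ($703M), but forcing NorthTel→Band E and reassigning the rest optimally gives only $3685M — worse by 20.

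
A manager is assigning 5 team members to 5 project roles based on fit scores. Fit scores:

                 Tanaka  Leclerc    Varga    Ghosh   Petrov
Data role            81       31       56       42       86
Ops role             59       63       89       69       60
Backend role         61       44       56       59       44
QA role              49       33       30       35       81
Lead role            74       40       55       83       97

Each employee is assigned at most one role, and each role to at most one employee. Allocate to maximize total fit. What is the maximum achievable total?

Optimal: Tanaka→Data role (81 pts), Leclerc→Backend role (44 pts), Varga→Ops role (89 pts), Ghosh→Lead role (83 pts), Petrov→QA role (81 pts) — total 81+44+89+83+81 = 378 pts.
Column-greedy (each role in turn goes to its best remaining employee) gives 311 pts, worse by 67.

Maximum total: 378 pts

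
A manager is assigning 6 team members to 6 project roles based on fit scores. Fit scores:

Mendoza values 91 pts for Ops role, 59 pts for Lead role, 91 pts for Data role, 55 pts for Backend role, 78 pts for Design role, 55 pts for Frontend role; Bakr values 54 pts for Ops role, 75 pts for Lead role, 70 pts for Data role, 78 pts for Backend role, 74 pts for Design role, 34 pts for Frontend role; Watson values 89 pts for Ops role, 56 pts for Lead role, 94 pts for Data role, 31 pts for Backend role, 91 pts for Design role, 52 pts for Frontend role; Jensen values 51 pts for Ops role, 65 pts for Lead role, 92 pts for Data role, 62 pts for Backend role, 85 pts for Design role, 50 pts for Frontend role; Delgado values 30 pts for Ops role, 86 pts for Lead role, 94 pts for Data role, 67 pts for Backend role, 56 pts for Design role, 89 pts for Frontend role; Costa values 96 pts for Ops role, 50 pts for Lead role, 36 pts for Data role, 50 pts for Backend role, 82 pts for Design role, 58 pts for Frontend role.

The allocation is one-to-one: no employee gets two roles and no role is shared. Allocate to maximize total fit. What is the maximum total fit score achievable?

Treat this as an assignment problem: match each employee to one role.
Optimal: Mendoza→Data role (91 pts), Bakr→Backend role (78 pts), Watson→Design role (91 pts), Jensen→Lead role (65 pts), Delgado→Frontend role (89 pts), Costa→Ops role (96 pts) — total 91+78+91+65+89+96 = 510 pts.
Max-entry greedy (repeatedly take the single best remaining cell) gives 501 pts, worse by 9.
Next-best assignment: Mendoza→Lead role, Bakr→Backend role, Watson→Design role, Jensen→Data role, Delgado→Frontend role, Costa→Ops role = 505 pts.

Maximum total: 510 pts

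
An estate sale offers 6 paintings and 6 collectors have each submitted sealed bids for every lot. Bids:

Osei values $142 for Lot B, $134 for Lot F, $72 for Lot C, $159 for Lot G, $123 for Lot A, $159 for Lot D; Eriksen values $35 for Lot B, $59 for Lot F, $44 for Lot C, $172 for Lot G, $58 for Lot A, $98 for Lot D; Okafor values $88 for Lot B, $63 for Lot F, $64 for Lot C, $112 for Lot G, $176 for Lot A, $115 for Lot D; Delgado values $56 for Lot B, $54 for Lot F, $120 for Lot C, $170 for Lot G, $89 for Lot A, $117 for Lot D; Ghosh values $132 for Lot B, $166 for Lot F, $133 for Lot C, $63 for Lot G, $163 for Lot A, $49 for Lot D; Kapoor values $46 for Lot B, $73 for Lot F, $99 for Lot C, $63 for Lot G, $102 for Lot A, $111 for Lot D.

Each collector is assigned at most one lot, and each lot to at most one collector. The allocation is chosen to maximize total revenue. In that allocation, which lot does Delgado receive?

Delgado receives Lot C.

Optimal: Osei→Lot B ($142), Eriksen→Lot G ($172), Okafor→Lot A ($176), Delgado→Lot C ($120), Ghosh→Lot F ($166), Kapoor→Lot D ($111) — total 142+172+176+120+166+111 = $887.
Max-entry greedy (repeatedly take the single best remaining cell) gives $839, worse by 48.
Next-best assignment: Osei→Lot B, Eriksen→Lot G, Okafor→Lot A, Delgado→Lot D, Ghosh→Lot F, Kapoor→Lot C = $872.
Swapping Eriksen↔Osei (Eriksen→Lot B $35, Osei→Lot G $159) loses 120.
Delgado's own top lot is Lot G ($170), but forcing Delgado→Lot G and reassigning the rest optimally gives only $851 — worse by 36.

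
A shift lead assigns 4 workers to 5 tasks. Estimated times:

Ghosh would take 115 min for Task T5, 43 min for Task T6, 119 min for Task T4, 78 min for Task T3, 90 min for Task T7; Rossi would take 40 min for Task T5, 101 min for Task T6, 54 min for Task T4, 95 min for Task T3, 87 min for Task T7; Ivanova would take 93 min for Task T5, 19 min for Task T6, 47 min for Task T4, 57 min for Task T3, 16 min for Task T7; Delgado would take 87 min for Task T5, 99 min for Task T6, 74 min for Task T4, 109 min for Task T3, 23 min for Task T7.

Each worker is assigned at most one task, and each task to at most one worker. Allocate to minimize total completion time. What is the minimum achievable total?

Min total: 153 min

Optimal: Ghosh→Task T6 (43 min), Rossi→Task T5 (40 min), Ivanova→Task T4 (47 min), Delgado→Task T7 (23 min) — total 43+40+47+23 = 153 min.
Min-entry greedy (repeatedly take the single cheapest remaining cell) gives 173 min, worse by 20.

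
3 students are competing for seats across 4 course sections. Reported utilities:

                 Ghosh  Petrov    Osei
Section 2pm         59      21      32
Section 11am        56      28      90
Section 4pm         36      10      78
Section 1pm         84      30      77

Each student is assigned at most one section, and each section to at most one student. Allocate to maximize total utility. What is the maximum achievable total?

Max total: 195 points

This is a one-to-one assignment (maximum-weight bipartite matching).
Optimal: Ghosh→Section 1pm (84 points), Petrov→Section 2pm (21 points), Osei→Section 11am (90 points) — total 84+21+90 = 195 points.
Column-greedy (each section in turn goes to its best remaining student) gives 159 points, worse by 36.
Next-best assignment: Ghosh→Section 1pm, Petrov→Section 11am, Osei→Section 4pm = 190 points.
Swapping Osei↔Ghosh (Osei→Section 1pm 77 points, Ghosh→Section 11am 56 points) loses 41.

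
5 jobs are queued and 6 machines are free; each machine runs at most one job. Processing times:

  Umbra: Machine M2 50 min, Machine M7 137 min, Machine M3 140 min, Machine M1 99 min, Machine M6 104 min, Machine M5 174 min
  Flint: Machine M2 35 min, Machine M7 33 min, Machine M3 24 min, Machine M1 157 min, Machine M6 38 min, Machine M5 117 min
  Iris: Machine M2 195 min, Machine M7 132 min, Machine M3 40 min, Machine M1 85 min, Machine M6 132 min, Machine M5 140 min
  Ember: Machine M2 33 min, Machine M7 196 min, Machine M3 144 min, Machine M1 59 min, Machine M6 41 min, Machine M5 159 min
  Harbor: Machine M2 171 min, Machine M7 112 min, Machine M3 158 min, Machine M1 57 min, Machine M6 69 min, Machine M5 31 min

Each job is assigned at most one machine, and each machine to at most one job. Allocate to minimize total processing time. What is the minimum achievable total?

Optimal: Umbra→Machine M2 (50 min), Flint→Machine M7 (33 min), Iris→Machine M3 (40 min), Ember→Machine M6 (41 min), Harbor→Machine M5 (31 min) — total 50+33+40+41+31 = 195 min.
Row-greedy (each job in turn takes its cheapest remaining machine) gives 231 min, worse by 36.
Next-best assignment: Umbra→Machine M2, Flint→Machine M7, Iris→Machine M3, Ember→Machine M1, Harbor→Machine M5 = 213 min.
No other one-to-one assignment undercuts 195 min.

Min total: 195 min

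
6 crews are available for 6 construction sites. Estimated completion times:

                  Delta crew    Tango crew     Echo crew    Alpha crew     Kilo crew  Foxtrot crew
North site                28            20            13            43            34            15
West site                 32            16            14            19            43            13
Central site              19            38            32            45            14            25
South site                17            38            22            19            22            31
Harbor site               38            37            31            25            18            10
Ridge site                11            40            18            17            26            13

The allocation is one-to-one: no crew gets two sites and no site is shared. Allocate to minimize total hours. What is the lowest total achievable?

This is a one-to-one assignment (minimum-cost bipartite matching).
Optimal: Delta crew→Ridge site (11 hours), Tango crew→West site (16 hours), Echo crew→North site (13 hours), Alpha crew→South site (19 hours), Kilo crew→Central site (14 hours), Foxtrot crew→Harbor site (10 hours) — total 11+16+13+19+14+10 = 83 hours.
Column-greedy (each site in turn goes to its cheapest remaining crew) gives 122 hours, worse by 39.
Checked against all permutations: 83 hours is optimal.

Min total: 83 hours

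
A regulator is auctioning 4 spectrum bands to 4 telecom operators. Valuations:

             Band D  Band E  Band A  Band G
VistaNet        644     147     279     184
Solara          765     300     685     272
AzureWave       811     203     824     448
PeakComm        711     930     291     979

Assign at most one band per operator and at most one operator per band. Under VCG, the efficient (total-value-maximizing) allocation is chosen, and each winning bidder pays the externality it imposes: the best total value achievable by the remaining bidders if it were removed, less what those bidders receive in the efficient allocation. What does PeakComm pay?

PeakComm pays $9M.

Efficient allocation: VistaNet→Band D ($644M), Solara→Band E ($300M), AzureWave→Band A ($824M), PeakComm→Band G ($979M); total welfare W = $2747M.
PeakComm receives Band G at value $979M, so the others get W − 979 = $1768M.
Without PeakComm: best allocation of the remaining 3 bidders over all 4 bands is VistaNet→Band D ($644M), Solara→Band A ($685M), AzureWave→Band G ($448M), total $1777M.
VCG payment = (others' best without PeakComm) − (others' welfare with PeakComm) = 1777 − 1768 = $9M.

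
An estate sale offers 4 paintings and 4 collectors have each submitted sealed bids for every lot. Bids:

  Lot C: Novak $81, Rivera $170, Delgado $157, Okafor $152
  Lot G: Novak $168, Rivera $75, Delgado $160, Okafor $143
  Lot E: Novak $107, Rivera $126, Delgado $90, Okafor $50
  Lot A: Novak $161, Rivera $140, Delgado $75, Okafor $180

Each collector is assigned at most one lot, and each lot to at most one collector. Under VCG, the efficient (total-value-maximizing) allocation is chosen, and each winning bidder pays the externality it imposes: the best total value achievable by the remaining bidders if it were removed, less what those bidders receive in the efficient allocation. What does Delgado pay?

Delgado pays $44.

Efficient allocation: Novak→Lot G ($168), Rivera→Lot E ($126), Delgado→Lot C ($157), Okafor→Lot A ($180); total welfare W = $631.
Delgado receives Lot C at value $157, so the others get W − 157 = $474.
Without Delgado: best allocation of the remaining 3 bidders over all 4 lots is Novak→Lot G ($168), Rivera→Lot C ($170), Okafor→Lot A ($180), total $518.
VCG payment = (others' best without Delgado) − (others' welfare with Delgado) = 518 − 474 = $44.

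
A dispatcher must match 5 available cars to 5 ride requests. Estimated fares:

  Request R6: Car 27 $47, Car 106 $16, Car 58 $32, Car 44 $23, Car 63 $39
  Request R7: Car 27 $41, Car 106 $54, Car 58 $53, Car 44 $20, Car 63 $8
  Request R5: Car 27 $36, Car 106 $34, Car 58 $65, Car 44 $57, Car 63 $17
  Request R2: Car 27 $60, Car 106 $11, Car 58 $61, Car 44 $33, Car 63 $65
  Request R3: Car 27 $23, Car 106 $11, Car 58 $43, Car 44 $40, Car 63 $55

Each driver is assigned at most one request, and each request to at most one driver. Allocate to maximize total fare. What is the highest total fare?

Optimal: Car 27→Request R6 ($47), Car 106→Request R7 ($54), Car 58→Request R2 ($61), Car 44→Request R5 ($57), Car 63→Request R3 ($55) — total 47+54+61+57+55 = $274.
Column-greedy (each request in turn goes to its best remaining driver) gives $271, worse by 3.
Next-best assignment: Car 27→Request R6, Car 106→Request R7, Car 58→Request R5, Car 44→Request R3, Car 63→Request R2 = $271.
Every other assignment is strictly worse.

Max total: $274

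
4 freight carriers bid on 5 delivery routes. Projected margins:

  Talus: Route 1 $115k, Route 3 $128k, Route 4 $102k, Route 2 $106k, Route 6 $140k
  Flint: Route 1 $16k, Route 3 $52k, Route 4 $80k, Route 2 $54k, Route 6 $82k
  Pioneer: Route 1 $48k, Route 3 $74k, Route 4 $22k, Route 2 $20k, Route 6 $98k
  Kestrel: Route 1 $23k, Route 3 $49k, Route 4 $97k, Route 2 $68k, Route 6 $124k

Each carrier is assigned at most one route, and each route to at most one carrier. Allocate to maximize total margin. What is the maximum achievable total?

Treat this as an assignment problem: match each carrier to one route.
Optimal: Talus→Route 1 ($115k), Flint→Route 4 ($80k), Pioneer→Route 3 ($74k), Kestrel→Route 6 ($124k) — total 115+80+74+124 = $393k.
Column-greedy (each route in turn goes to its best remaining carrier) gives $340k, worse by 53.

Maximum total: $393k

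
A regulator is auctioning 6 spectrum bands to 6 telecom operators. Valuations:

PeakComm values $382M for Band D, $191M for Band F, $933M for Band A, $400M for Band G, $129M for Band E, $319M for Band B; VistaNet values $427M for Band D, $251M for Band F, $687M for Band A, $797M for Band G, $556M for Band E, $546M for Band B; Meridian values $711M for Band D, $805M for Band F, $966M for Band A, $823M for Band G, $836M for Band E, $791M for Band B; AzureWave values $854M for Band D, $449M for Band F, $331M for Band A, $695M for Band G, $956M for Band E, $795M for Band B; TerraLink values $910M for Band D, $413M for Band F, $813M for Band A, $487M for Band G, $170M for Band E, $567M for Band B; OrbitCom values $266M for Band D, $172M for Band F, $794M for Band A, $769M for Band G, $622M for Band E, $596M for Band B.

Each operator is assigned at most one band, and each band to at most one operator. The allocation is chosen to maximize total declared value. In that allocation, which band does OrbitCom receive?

OrbitCom receives Band B.

This is a one-to-one assignment (maximum-weight bipartite matching).
Optimal: PeakComm→Band A ($933M), VistaNet→Band G ($797M), Meridian→Band F ($805M), AzureWave→Band E ($956M), TerraLink→Band D ($910M), OrbitCom→Band B ($596M) — total 933+797+805+956+910+596 = $4997M.
Row-greedy (each operator in turn takes its best remaining band) gives $4159M, worse by 838.
Checked against all permutations: $4997M is optimal.
OrbitCom's own top band is Band A ($794M), but forcing OrbitCom→Band A and reassigning the rest optimally gives only $4581M — worse by 416.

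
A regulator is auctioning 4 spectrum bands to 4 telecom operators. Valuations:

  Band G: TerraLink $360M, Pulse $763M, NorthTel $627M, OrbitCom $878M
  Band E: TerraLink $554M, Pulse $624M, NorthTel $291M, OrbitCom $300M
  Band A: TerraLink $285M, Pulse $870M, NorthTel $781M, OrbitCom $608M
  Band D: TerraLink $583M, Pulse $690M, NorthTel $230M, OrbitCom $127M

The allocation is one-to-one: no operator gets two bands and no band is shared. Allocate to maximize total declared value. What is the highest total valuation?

Optimal: TerraLink→Band E ($554M), Pulse→Band D ($690M), NorthTel→Band A ($781M), OrbitCom→Band G ($878M) — total 554+690+781+878 = $2903M.
Column-greedy (each band in turn goes to its best remaining operator) gives $2866M, worse by 37.
Swapping Pulse↔NorthTel (Pulse→Band A $870M, NorthTel→Band D $230M) loses 371.
No other one-to-one assignment exceeds $2903M.

Max total: $2903M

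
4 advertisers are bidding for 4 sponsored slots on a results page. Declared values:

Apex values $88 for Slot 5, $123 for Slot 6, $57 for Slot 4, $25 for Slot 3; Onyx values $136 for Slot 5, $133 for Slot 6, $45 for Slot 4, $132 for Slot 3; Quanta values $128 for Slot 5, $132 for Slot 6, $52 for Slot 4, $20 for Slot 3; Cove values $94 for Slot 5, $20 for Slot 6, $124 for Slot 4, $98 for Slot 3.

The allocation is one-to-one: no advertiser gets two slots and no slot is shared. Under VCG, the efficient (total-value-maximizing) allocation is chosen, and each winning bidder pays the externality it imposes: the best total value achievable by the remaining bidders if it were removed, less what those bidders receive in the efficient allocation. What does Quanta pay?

Efficient allocation: Apex→Slot 6 ($123), Onyx→Slot 3 ($132), Quanta→Slot 5 ($128), Cove→Slot 4 ($124); total welfare W = $507.
Quanta receives Slot 5 at value $128, so the others get W − 128 = $379.
Without Quanta: best allocation of the remaining 3 bidders over all 4 slots is Apex→Slot 6 ($123), Onyx→Slot 5 ($136), Cove→Slot 4 ($124), total $383.
VCG payment = (others' best without Quanta) − (others' welfare with Quanta) = 383 − 379 = $4.

Quanta pays $4.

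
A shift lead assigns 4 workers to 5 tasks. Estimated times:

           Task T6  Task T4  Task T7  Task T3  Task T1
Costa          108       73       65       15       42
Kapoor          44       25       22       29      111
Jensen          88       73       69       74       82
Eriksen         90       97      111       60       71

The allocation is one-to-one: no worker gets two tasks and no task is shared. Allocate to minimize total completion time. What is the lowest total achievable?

Min total: 180 min

This is a one-to-one assignment (minimum-cost bipartite matching).
Optimal: Costa→Task T3 (15 min), Kapoor→Task T4 (25 min), Jensen→Task T7 (69 min), Eriksen→Task T1 (71 min) — total 15+25+69+71 = 180 min.
Next-best assignment: Costa→Task T3, Kapoor→Task T7, Jensen→Task T4, Eriksen→Task T1 = 181 min.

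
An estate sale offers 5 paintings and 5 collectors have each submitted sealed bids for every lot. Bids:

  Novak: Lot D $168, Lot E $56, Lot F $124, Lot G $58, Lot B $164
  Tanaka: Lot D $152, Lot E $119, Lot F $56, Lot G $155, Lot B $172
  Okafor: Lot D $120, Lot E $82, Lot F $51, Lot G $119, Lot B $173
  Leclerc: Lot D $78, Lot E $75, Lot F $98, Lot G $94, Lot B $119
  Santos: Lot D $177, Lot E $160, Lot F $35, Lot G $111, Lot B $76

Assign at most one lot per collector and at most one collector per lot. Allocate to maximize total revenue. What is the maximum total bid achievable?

Maximum total: $754

This is the linear assignment problem.
Optimal: Novak→Lot D ($168), Tanaka→Lot G ($155), Okafor→Lot B ($173), Leclerc→Lot F ($98), Santos→Lot E ($160) — total 168+155+173+98+160 = $754.
Row-greedy (each collector in turn takes its best remaining lot) gives $717, worse by 37.
Swapping Okafor↔Santos (Okafor→Lot E $82, Santos→Lot B $76) loses 175.
Every other assignment is strictly worse.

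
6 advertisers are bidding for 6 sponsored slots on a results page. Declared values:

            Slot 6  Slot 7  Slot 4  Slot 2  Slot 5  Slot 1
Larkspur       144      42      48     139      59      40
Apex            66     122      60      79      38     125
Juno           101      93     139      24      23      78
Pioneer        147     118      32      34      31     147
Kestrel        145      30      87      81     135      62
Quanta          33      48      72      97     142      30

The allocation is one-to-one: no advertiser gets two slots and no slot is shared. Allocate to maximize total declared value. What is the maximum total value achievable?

Max total: $834

Optimal: Larkspur→Slot 2 ($139), Apex→Slot 7 ($122), Juno→Slot 4 ($139), Pioneer→Slot 1 ($147), Kestrel→Slot 6 ($145), Quanta→Slot 5 ($142) — total 139+122+139+147+145+142 = $834.
Max-entry greedy (repeatedly take the single best remaining cell) gives $722, worse by 112.
Swapping Juno↔Apex (Juno→Slot 7 $93, Apex→Slot 4 $60) loses 108.
Checked against all permutations: $834 is optimal.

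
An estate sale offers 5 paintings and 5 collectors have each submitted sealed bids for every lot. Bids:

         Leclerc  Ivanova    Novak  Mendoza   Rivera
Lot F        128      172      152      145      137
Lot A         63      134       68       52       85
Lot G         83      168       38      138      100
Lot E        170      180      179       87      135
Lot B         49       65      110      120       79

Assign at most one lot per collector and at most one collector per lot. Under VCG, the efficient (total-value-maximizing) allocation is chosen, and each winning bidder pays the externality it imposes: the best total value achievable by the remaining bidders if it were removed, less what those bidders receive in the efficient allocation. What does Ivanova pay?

Efficient allocation: Leclerc→Lot E ($170), Ivanova→Lot G ($168), Novak→Lot F ($152), Mendoza→Lot B ($120), Rivera→Lot A ($85); total welfare W = $695.
Ivanova receives Lot G at value $168, so the others get W − 168 = $527.
Without Ivanova: best allocation of the remaining 4 bidders over all 5 lots is Leclerc→Lot E ($170), Novak→Lot B ($110), Mendoza→Lot G ($138), Rivera→Lot F ($137), total $555.
VCG payment = (others' best without Ivanova) − (others' welfare with Ivanova) = 555 − 527 = $28.

Ivanova pays $28.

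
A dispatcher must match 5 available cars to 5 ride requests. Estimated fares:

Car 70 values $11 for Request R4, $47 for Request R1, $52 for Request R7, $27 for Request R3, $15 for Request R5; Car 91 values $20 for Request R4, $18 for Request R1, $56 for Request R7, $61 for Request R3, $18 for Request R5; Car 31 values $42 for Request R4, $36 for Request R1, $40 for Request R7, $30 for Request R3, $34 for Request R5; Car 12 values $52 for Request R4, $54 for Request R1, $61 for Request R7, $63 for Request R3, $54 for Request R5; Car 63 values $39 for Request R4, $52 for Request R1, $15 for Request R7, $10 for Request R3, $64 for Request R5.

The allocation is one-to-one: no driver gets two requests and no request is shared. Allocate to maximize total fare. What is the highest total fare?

Optimal: Car 70→Request R1 ($47), Car 91→Request R3 ($61), Car 31→Request R4 ($42), Car 12→Request R7 ($61), Car 63→Request R5 ($64) — total 47+61+42+61+64 = $275.
Max-entry greedy (repeatedly take the single best remaining cell) gives $272, worse by 3.
Next-best assignment: Car 70→Request R7, Car 91→Request R3, Car 31→Request R4, Car 12→Request R1, Car 63→Request R5 = $273.
Swapping Car 31↔Car 63 (Car 31→Request R5 $34, Car 63→Request R4 $39) loses 33.

Maximum total: $275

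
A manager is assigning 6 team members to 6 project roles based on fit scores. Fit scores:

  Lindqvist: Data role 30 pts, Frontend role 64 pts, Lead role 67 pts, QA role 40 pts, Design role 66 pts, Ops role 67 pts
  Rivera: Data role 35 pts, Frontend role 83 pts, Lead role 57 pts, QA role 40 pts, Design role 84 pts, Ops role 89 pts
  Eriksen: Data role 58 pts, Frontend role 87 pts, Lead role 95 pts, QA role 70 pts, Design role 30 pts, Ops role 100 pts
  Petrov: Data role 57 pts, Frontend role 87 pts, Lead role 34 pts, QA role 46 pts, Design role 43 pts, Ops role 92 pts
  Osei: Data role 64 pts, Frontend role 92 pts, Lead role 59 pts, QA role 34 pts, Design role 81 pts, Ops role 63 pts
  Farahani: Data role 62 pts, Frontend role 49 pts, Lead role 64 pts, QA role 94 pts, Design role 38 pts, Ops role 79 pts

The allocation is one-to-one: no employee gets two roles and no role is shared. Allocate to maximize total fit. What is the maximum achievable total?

Maximum total: 496 pts

This is the linear assignment problem.
Optimal: Lindqvist→Lead role (67 pts), Rivera→Design role (84 pts), Eriksen→Ops role (100 pts), Petrov→Frontend role (87 pts), Osei→Data role (64 pts), Farahani→QA role (94 pts) — total 67+84+100+87+64+94 = 496 pts.
Column-greedy (each role in turn goes to its best remaining employee) gives 488 pts, worse by 8.
Next-best assignment: Lindqvist→Design role, Rivera→Ops role, Eriksen→Lead role, Petrov→Frontend role, Osei→Data role, Farahani→QA role = 495 pts.
No other one-to-one assignment exceeds 496 pts.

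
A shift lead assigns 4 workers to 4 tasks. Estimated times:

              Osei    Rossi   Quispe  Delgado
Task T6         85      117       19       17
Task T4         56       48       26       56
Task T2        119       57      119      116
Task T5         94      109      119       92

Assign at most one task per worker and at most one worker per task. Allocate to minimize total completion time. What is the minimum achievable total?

Minimum total: 194 min

This is the linear assignment problem.
Optimal: Osei→Task T5 (94 min), Rossi→Task T2 (57 min), Quispe→Task T4 (26 min), Delgado→Task T6 (17 min) — total 94+57+26+17 = 194 min.
Checked against all permutations: 194 min is optimal.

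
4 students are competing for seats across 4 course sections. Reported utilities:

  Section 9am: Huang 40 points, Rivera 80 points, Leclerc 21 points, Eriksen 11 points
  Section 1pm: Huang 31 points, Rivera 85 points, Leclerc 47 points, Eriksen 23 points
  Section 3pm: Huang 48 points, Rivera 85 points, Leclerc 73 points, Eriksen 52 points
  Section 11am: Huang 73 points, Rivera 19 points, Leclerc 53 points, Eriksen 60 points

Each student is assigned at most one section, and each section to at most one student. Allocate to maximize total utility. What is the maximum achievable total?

Optimal: Huang→Section 9am (40 points), Rivera→Section 1pm (85 points), Leclerc→Section 3pm (73 points), Eriksen→Section 11am (60 points) — total 40+85+73+60 = 258 points.
Next-best assignment: Huang→Section 11am, Rivera→Section 9am, Leclerc→Section 1pm, Eriksen→Section 3pm = 252 points.

Maximum total: 258 points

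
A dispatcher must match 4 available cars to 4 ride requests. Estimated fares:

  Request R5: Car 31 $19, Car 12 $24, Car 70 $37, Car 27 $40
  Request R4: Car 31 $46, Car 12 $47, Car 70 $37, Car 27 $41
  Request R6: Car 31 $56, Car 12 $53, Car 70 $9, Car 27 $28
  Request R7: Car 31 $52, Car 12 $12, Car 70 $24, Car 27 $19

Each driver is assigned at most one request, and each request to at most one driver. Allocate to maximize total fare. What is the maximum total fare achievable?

Optimal: Car 31→Request R7 ($52), Car 12→Request R6 ($53), Car 70→Request R5 ($37), Car 27→Request R4 ($41) — total 52+53+37+41 = $183.
Row-greedy (each driver in turn takes its best remaining request) gives $159, worse by 24.

Max total: $183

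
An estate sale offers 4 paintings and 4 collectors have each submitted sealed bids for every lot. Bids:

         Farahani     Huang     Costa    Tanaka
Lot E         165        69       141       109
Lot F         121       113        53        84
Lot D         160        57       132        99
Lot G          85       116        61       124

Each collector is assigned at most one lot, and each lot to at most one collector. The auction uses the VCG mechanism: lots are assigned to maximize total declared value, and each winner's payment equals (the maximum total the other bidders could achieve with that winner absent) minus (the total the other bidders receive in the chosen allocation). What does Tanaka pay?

Tanaka pays $3.

Efficient allocation: Farahani→Lot D ($160), Huang→Lot F ($113), Costa→Lot E ($141), Tanaka→Lot G ($124); total welfare W = $538.
Tanaka receives Lot G at value $124, so the others get W − 124 = $414.
Without Tanaka: best allocation of the remaining 3 bidders over all 4 lots is Farahani→Lot D ($160), Huang→Lot G ($116), Costa→Lot E ($141), total $417.
VCG payment = (others' best without Tanaka) − (others' welfare with Tanaka) = 417 − 414 = $3.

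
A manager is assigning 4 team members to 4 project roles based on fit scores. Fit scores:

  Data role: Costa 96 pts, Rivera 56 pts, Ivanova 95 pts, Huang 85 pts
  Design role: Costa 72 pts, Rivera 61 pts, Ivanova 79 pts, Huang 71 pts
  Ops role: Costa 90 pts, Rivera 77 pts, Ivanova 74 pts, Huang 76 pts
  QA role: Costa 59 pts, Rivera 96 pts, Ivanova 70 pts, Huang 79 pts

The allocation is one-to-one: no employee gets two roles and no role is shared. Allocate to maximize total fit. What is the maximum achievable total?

Maximum total: 352 pts

Optimal: Costa→Ops role (90 pts), Rivera→QA role (96 pts), Ivanova→Data role (95 pts), Huang→Design role (71 pts) — total 90+96+95+71 = 352 pts.
Row-greedy (each employee in turn takes its best remaining role) gives 347 pts, worse by 5.
Swapping Ivanova↔Rivera (Ivanova→QA role 70 pts, Rivera→Data role 56 pts) loses 65.
Every other assignment is strictly worse.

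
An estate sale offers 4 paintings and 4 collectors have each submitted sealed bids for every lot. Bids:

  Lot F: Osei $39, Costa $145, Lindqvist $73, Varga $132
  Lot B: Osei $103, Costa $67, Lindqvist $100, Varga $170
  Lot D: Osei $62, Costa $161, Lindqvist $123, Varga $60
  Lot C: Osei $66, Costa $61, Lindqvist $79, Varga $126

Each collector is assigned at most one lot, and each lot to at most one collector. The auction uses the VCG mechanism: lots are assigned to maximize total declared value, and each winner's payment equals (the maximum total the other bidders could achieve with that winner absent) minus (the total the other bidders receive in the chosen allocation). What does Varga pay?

Efficient allocation: Osei→Lot C ($66), Costa→Lot F ($145), Lindqvist→Lot D ($123), Varga→Lot B ($170); total welfare W = $504.
Varga receives Lot B at value $170, so the others get W − 170 = $334.
Without Varga: best allocation of the remaining 3 bidders over all 4 lots is Osei→Lot B ($103), Costa→Lot F ($145), Lindqvist→Lot D ($123), total $371.
VCG payment = (others' best without Varga) − (others' welfare with Varga) = 371 − 334 = $37.

Varga pays $37.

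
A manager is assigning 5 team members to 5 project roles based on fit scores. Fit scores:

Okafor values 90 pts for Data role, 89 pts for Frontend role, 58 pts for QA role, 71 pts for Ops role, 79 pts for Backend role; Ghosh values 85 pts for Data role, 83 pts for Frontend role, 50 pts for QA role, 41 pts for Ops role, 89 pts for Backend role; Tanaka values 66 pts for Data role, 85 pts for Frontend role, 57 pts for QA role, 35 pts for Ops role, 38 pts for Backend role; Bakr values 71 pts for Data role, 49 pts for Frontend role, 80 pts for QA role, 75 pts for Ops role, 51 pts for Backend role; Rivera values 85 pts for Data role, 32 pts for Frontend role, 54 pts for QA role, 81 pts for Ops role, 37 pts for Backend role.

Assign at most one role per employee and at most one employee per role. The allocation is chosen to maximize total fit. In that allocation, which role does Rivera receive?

Optimal: Okafor→Data role (90 pts), Ghosh→Backend role (89 pts), Tanaka→Frontend role (85 pts), Bakr→QA role (80 pts), Rivera→Ops role (81 pts) — total 90+89+85+80+81 = 425 pts.
Swapping Bakr↔Rivera (Bakr→Ops role 75 pts, Rivera→QA role 54 pts) loses 32.
Checked against all permutations: 425 pts is optimal.
Rivera's own top role is Data role (85 pts), but forcing Rivera→Data role and reassigning the rest optimally gives only 410 pts — worse by 15.

Rivera receives Ops role.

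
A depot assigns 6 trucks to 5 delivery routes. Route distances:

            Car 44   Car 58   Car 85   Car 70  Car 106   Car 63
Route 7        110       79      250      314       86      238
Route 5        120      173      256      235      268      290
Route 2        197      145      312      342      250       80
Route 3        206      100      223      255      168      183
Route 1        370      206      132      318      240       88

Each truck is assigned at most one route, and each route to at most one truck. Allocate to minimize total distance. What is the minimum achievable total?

Min total: 518 km

Optimal: Car 106→Route 7 (86 km), Car 44→Route 5 (120 km), Car 63→Route 2 (80 km), Car 58→Route 3 (100 km), Car 85→Route 1 (132 km) — total 86+120+80+100+132 = 518 km.
Column-greedy (each route in turn goes to its cheapest remaining truck) gives 579 km, worse by 61.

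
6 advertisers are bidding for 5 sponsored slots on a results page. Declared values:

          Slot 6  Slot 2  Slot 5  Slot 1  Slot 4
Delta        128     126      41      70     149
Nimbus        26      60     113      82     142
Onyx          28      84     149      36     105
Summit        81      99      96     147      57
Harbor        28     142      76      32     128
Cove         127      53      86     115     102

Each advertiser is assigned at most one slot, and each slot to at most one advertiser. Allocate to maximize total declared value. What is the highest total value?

Maximum total: $714

Optimal: Cove→Slot 6 ($127), Harbor→Slot 2 ($142), Onyx→Slot 5 ($149), Summit→Slot 1 ($147), Delta→Slot 4 ($149) — total 127+142+149+147+149 = $714.
Column-greedy (each slot in turn goes to its best remaining advertiser) gives $708, worse by 6.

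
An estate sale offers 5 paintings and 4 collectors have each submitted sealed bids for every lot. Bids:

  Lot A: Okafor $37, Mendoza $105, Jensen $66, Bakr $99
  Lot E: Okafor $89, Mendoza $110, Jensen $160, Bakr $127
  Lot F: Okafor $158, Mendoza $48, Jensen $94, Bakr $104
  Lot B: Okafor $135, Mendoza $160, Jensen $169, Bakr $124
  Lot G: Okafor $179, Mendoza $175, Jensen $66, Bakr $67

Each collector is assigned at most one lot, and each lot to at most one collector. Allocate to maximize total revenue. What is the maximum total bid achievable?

Optimal: Okafor→Lot F ($158), Mendoza→Lot G ($175), Jensen→Lot B ($169), Bakr→Lot E ($127) — total 158+175+169+127 = $629.
Max-entry greedy (repeatedly take the single best remaining cell) gives $580, worse by 49.
Next-best assignment: Okafor→Lot F, Mendoza→Lot G, Jensen→Lot E, Bakr→Lot B = $617.

Max total: $629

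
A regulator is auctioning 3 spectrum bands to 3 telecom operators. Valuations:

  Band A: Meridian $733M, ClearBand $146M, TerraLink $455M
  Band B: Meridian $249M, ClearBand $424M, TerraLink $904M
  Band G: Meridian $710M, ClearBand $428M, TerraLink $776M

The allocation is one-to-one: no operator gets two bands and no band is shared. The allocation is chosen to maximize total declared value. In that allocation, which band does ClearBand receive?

Optimal: Meridian→Band A ($733M), ClearBand→Band G ($428M), TerraLink→Band B ($904M) — total 733+428+904 = $2065M.
Swapping Meridian↔TerraLink (Meridian→Band B $249M, TerraLink→Band A $455M) loses 933.

ClearBand receives Band G.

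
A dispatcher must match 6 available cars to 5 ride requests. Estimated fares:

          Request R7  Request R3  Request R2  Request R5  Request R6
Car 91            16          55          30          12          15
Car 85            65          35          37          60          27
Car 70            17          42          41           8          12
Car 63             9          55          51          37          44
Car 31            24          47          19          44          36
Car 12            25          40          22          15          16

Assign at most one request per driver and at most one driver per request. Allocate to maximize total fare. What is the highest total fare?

Optimal: Car 85→Request R7 ($65), Car 91→Request R3 ($55), Car 70→Request R2 ($41), Car 31→Request R5 ($44), Car 63→Request R6 ($44) — total 65+55+41+44+44 = $249.
Checked against all permutations: $249 is optimal.

Max total: $249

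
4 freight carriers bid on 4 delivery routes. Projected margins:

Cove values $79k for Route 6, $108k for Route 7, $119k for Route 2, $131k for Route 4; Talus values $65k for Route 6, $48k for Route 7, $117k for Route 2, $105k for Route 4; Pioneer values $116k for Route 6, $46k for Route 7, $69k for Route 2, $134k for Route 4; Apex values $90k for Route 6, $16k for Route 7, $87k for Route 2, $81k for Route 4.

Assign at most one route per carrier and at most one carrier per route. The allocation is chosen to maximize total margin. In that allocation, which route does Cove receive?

Cove receives Route 7.

Optimal: Cove→Route 7 ($108k), Talus→Route 2 ($117k), Pioneer→Route 4 ($134k), Apex→Route 6 ($90k) — total 108+117+134+90 = $449k.
Max-entry greedy (repeatedly take the single best remaining cell) gives $391k, worse by 58.
Next-best assignment: Cove→Route 7, Talus→Route 2, Pioneer→Route 6, Apex→Route 4 = $422k.
Every other assignment is strictly worse.
Cove's own top route is Route 4 ($131k), but forcing Cove→Route 4 and reassigning the rest optimally gives only $384k — worse by 65.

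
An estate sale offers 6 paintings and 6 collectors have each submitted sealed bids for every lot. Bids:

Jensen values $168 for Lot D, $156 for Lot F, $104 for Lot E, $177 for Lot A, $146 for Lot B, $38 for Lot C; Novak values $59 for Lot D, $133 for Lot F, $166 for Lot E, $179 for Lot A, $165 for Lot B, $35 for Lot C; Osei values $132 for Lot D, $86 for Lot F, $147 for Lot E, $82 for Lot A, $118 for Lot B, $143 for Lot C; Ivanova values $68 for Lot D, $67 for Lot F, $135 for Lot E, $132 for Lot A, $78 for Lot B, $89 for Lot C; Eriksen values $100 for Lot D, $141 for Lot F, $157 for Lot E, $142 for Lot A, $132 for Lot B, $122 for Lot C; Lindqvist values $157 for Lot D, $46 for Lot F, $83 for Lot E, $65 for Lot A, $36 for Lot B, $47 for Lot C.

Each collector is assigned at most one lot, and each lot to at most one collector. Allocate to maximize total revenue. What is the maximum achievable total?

Optimal: Jensen→Lot A ($177), Novak→Lot B ($165), Osei→Lot C ($143), Ivanova→Lot E ($135), Eriksen→Lot F ($141), Lindqvist→Lot D ($157) — total 177+165+143+135+141+157 = $918.
Row-greedy (each collector in turn takes its best remaining lot) gives $862, worse by 56.
Swapping Lindqvist↔Ivanova (Lindqvist→Lot E $83, Ivanova→Lot D $68) loses 141.

Maximum total: $918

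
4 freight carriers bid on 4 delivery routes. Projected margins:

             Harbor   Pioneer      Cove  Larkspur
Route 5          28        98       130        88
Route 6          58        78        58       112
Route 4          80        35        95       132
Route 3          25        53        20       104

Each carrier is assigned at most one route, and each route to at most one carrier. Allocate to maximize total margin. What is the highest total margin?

Optimal: Harbor→Route 4 ($80k), Pioneer→Route 6 ($78k), Cove→Route 5 ($130k), Larkspur→Route 3 ($104k) — total 80+78+130+104 = $392k.
Row-greedy (each carrier in turn takes its best remaining route) gives $340k, worse by 52.
Next-best assignment: Harbor→Route 4, Pioneer→Route 3, Cove→Route 5, Larkspur→Route 6 = $375k.
Swapping Cove↔Harbor (Cove→Route 4 $95k, Harbor→Route 5 $28k) loses 87.
Every other assignment is strictly worse.

Max total: $392k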